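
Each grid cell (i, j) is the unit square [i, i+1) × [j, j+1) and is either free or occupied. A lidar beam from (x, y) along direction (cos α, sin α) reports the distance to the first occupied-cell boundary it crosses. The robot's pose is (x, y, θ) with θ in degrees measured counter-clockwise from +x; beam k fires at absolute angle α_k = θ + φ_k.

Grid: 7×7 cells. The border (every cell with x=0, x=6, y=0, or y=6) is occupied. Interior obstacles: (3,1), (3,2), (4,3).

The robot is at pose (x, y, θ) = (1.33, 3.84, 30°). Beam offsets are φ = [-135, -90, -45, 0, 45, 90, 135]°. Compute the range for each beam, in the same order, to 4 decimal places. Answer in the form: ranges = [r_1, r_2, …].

beam 1: φ=-135°, α=255°
  cosα=-0.2588 sinα=-0.9659 | (1,3) | tMaxX 1.2750 tMaxY 0.8696 | tΔX 3.8637 tΔY 1.0353
    t=0.8696 [y] (1,2)
    t=1.2750 [x] (0,2) — stop
  → r_1 = 1.2750
beam 2: φ=-90°, α=300°
  cosα=0.5000 sinα=-0.8660 | (1,3) | tMaxX 1.3400 tMaxY 0.9699 | tΔX 2.0000 tΔY 1.1547
    t=0.9699 [y] (1,2)
    t=1.3400 [x] (2,2)
    t=2.1246 [y] (2,1)
    t=3.2793 [y] (2,0) — stop
  → r_2 = 3.2793
beam 3: φ=-45°, α=345°
  cosα=0.9659 sinα=-0.2588 | (1,3) | tMaxX 0.6936 tMaxY 3.2455 | tΔX 1.0353 tΔY 3.8637
    t=0.6936 [x] (2,3)
    t=1.7289 [x] (3,3)
    t=2.7642 [x] (4,3) — stop
  → r_3 = 2.7642
beam 4: φ=0°, α=30°
  cosα=0.8660 sinα=0.5000 | (1,3) | tMaxX 0.7736 tMaxY 0.3200 | tΔX 1.1547 tΔY 2.0000
    t=0.3200 [y] (1,4)
    t=0.7736 [x] (2,4)
    t=1.9283 [x] (3,4)
    t=2.3200 [y] (3,5)
    t=3.0831 [x] (4,5)
    t=4.2378 [x] (5,5)
    t=4.3200 [y] (5,6) — stop
  → r_4 = 4.3200
beam 5: φ=45°, α=75°
  cosα=0.2588 sinα=0.9659 | (1,3) | tMaxX 2.5887 tMaxY 0.1656 | tΔX 3.8637 tΔY 1.0353
    t=0.1656 [y] (1,4)
    t=1.2009 [y] (1,5)
    t=2.2362 [y] (1,6) — stop
  → r_5 = 2.2362
beam 6: φ=90°, α=120°
  cosα=-0.5000 sinα=0.8660 | (1,3) | tMaxX 0.6600 tMaxY 0.1848 | tΔX 2.0000 tΔY 1.1547
    t=0.1848 [y] (1,4)
    t=0.6600 [x] (0,4) — stop
  → r_6 = 0.6600
beam 7: φ=135°, α=165°
  cosα=-0.9659 sinα=0.2588 | (1,3) | tMaxX 0.3416 tMaxY 0.6182 | tΔX 1.0353 tΔY 3.8637
    t=0.3416 [x] (0,3) — stop
  → r_7 = 0.3416

ranges = [1.2750, 3.2793, 2.7642, 4.3200, 2.2362, 0.6600, 0.3416]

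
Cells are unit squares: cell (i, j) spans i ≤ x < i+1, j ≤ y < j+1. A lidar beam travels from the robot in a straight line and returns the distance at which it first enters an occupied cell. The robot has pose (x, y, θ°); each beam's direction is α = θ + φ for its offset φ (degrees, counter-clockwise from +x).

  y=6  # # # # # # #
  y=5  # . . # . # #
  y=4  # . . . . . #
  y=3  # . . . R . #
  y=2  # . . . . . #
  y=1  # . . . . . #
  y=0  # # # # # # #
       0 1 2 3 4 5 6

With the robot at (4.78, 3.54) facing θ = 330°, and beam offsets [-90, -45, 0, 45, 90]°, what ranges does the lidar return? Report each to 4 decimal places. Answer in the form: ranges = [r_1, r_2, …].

beam 1: φ=-90°, α=240°
  direction (-0.5000, -0.8660); cell (4,3); t to first gridline: x 1.5600, y 0.6235 (then +2.0000 / +1.1547)
    (4,2) via y @ 0.6235
    (3,2) via x @ 1.5600
    (3,1) via y @ 1.7782
    (3,0) via y @ 2.9329  # hit
  → r_1 = 2.9329
beam 2: φ=-45°, α=285°
  direction (0.2588, -0.9659); cell (4,3); t to first gridline: x 0.8500, y 0.5590 (then +3.8637 / +1.0353)
    (4,2) via y @ 0.5590
    (5,2) via x @ 0.8500
    (5,1) via y @ 1.5943
    (5,0) via y @ 2.6296  # hit
  → r_2 = 2.6296
beam 3: φ=0°, α=330°
  direction (0.8660, -0.5000); cell (4,3); t to first gridline: x 0.2540, y 1.0800 (then +1.1547 / +2.0000)
    (5,3) via x @ 0.2540
    (5,2) via y @ 1.0800
    (6,2) via x @ 1.4087  # hit
  → r_3 = 1.4087
beam 4: φ=45°, α=15°
  direction (0.9659, 0.2588); cell (4,3); t to first gridline: x 0.2278, y 1.7773 (then +1.0353 / +3.8637)
    (5,3) via x @ 0.2278
    (6,3) via x @ 1.2630  # hit
  → r_4 = 1.2630
beam 5: φ=90°, α=60°
  direction (0.5000, 0.8660); cell (4,3); t to first gridline: x 0.4400, y 0.5312 (then +2.0000 / +1.1547)
    (5,3) via x @ 0.4400
    (5,4) via y @ 0.5312
    (5,5) via y @ 1.6859  # hit
  → r_5 = 1.6859

ranges = [2.9329, 2.6296, 1.4087, 1.2630, 1.6859]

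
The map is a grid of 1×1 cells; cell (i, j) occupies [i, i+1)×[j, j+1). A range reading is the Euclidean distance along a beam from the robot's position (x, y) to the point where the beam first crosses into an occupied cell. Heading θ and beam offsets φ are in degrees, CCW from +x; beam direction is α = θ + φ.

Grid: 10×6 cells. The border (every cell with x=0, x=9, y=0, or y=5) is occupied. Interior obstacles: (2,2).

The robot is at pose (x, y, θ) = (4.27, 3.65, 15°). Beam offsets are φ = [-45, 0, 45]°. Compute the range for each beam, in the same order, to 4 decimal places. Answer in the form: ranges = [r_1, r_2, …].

beam 1: φ=-45°, α=330°
  dir = (cos 330°, sin 330°) = (0.8660, -0.5000); from cell (4,3)
  next x-line at t=0.8429, next y-line at t=1.3000; Δt_x=1.1547, Δt_y=2.0000
    x: enter (5,3) at t=0.8429
    y: enter (5,2) at t=1.3000
    x: enter (6,2) at t=1.9976
    x: enter (7,2) at t=3.1523
    y: enter (7,1) at t=3.3000
    x: enter (8,1) at t=4.3070
    y: enter (8,0) at t=5.3000 ← occupied
  → r_1 = 5.3000
beam 2: φ=0°, α=15°
  dir = (cos 15°, sin 15°) = (0.9659, 0.2588); from cell (4,3)
  next x-line at t=0.7558, next y-line at t=1.3523; Δt_x=1.0353, Δt_y=3.8637
    x: enter (5,3) at t=0.7558
    y: enter (5,4) at t=1.3523
    x: enter (6,4) at t=1.7910
    x: enter (7,4) at t=2.8263
    x: enter (8,4) at t=3.8616
    x: enter (9,4) at t=4.8969 ← occupied
  → r_2 = 4.8969
beam 3: φ=45°, α=60°
  dir = (cos 60°, sin 60°) = (0.5000, 0.8660); from cell (4,3)
  next x-line at t=1.4600, next y-line at t=0.4041; Δt_x=2.0000, Δt_y=1.1547
    y: enter (4,4) at t=0.4041
    x: enter (5,4) at t=1.4600
    y: enter (5,5) at t=1.5588 ← occupied
  → r_3 = 1.5588

ranges = [5.3000, 4.8969, 1.5588]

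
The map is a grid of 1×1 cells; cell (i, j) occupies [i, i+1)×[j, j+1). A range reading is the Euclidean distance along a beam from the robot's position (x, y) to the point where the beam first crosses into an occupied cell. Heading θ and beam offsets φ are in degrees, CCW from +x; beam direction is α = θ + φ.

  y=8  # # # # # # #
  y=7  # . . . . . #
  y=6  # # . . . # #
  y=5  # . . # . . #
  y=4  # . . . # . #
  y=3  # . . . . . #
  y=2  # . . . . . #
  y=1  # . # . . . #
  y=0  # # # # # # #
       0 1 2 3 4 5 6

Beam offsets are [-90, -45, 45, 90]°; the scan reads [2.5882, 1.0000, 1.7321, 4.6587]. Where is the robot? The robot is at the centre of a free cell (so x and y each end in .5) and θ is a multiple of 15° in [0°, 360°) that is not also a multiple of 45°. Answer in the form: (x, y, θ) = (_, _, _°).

The pose lattice has 30·16 = 480 candidates. Test each by forward raycasting.
  (4.5, 1.5, 105°): beam 1 = 1.5529 ≠ 2.5882 ✗
  (3.5, 4.5, 255°): beam 2 = 2.8868 ≠ 1.0000 ✗
  (3.5, 3.5, 105°): beam 3 = 2.8868 ≠ 1.7321 ✗
  (4.5, 5.5, 15°): beam 1 = 0.5176 ≠ 2.5882 ✗
  …
  (2.5, 5.5, 165°): r_1=2.5882, r_2=1.0000, r_3=1.7321, r_4=4.6587 — all match ✓
Only this pose fits every beam.

(x, y, θ) = (2.5, 5.5, 165°)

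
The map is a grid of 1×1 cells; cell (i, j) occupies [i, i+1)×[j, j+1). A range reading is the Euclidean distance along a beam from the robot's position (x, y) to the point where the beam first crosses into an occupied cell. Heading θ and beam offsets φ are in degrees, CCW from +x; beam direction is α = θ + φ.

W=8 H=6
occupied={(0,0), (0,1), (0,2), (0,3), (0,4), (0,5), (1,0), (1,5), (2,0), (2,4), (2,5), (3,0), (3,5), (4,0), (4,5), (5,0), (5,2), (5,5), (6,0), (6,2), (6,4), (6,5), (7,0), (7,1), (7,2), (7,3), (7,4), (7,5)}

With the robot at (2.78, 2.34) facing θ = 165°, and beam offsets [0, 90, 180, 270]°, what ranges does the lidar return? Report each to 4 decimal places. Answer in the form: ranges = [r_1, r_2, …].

ranges = [1.8428, 1.3873, 4.3689, 2.7538]

beam 1: φ=0°, α=165°
  direction (-0.9659, 0.2588); cell (2,2); t to first gridline: x 0.8075, y 2.5500 (then +1.0353 / +3.8637)
    (1,2) via x @ 0.8075
    (0,2) via x @ 1.8428  # hit
  → r_1 = 1.8428
beam 2: φ=90°, α=255°
  direction (-0.2588, -0.9659); cell (2,2); t to first gridline: x 3.0137, y 0.3520 (then +3.8637 / +1.0353)
    (2,1) via y @ 0.3520
    (2,0) via y @ 1.3873  # hit
  → r_2 = 1.3873
beam 3: φ=180°, α=345°
  direction (0.9659, -0.2588); cell (2,2); t to first gridline: x 0.2278, y 1.3137 (then +1.0353 / +3.8637)
    (3,2) via x @ 0.2278
    (4,2) via x @ 1.2630
    (4,1) via y @ 1.3137
    (5,1) via x @ 2.2983
    (6,1) via x @ 3.3336
    (7,1) via x @ 4.3689  # hit
  → r_3 = 4.3689
beam 4: φ=270°, α=75°
  direction (0.2588, 0.9659); cell (2,2); t to first gridline: x 0.8500, y 0.6833 (then +3.8637 / +1.0353)
    (2,3) via y @ 0.6833
    (3,3) via x @ 0.8500
    (3,4) via y @ 1.7186
    (3,5) via y @ 2.7538  # hit
  → r_4 = 2.7538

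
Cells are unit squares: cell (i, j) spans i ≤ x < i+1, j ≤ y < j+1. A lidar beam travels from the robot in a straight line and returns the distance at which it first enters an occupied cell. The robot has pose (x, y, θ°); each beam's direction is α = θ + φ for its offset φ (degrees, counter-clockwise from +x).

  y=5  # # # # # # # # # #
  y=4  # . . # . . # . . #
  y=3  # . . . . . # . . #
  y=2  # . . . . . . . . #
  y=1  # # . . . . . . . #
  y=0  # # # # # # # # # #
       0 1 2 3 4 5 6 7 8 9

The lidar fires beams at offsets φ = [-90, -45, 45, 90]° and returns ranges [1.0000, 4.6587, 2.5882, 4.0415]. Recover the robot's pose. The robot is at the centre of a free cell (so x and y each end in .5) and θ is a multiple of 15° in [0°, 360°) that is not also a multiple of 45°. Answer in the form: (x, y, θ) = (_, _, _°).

(x, y, θ) = (4.5, 1.5, 60°)

Enumerate (i+0.5, j+0.5, θ) over the 28 free cells and 16 admissible headings. For each, cast all 4 beams and compare to the given ranges.
  (4.5, 2.5, 240°): beam 1 = 4.0415 ≠ 1.0000 ✗
  (2.5, 3.5, 30°): beam 1 = 2.8868 ≠ 1.0000 ✗
  (2.5, 4.5, 285°): beam 1 = 1.5529 ≠ 1.0000 ✗
  …
  (4.5, 1.5, 60°): r_1=1.0000, r_2=4.6587, r_3=2.5882, r_4=4.0415 — all match ✓
Unique over the lattice → pose = (4.5, 1.5, 60°).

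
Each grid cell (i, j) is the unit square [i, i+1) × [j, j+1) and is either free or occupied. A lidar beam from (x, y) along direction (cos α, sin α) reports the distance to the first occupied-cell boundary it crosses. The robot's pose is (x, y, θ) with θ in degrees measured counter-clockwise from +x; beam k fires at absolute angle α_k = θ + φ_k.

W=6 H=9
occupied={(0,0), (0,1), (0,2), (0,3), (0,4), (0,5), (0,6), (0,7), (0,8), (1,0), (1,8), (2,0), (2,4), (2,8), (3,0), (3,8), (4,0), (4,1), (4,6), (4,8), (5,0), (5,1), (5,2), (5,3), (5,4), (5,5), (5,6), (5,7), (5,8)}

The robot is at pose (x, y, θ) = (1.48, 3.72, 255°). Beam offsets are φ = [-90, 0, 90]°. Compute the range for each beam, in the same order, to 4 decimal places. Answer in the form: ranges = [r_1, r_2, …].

beam 1: φ=-90°, α=165°
  cosα=-0.9659 sinα=0.2588 | (1,3) | tMaxX 0.4969 tMaxY 1.0818 | tΔX 1.0353 tΔY 3.8637
    t=0.4969 [x] (0,3) — stop
  → r_1 = 0.4969
beam 2: φ=0°, α=255°
  cosα=-0.2588 sinα=-0.9659 | (1,3) | tMaxX 1.8546 tMaxY 0.7454 | tΔX 3.8637 tΔY 1.0353
    t=0.7454 [y] (1,2)
    t=1.7807 [y] (1,1)
    t=1.8546 [x] (0,1) — stop
  → r_2 = 1.8546
beam 3: φ=90°, α=345°
  cosα=0.9659 sinα=-0.2588 | (1,3) | tMaxX 0.5383 tMaxY 2.7819 | tΔX 1.0353 tΔY 3.8637
    t=0.5383 [x] (2,3)
    t=1.5736 [x] (3,3)
    t=2.6089 [x] (4,3)
    t=2.7819 [y] (4,2)
    t=3.6442 [x] (5,2) — stop
  → r_3 = 3.6442

ranges = [0.4969, 1.8546, 3.6442]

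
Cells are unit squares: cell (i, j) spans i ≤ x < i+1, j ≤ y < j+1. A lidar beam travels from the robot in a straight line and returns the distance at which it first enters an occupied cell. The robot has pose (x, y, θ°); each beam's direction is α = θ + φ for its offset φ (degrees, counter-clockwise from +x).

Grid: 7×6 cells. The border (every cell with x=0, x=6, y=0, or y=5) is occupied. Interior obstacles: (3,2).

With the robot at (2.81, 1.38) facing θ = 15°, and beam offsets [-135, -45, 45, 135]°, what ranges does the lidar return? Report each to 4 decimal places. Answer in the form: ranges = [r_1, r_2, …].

ranges = [0.4388, 0.7600, 0.7159, 2.0900]

beam 1: φ=-135°, α=240°
  dir = (cos 240°, sin 240°) = (-0.5000, -0.8660); from cell (2,1)
  next x-line at t=1.6200, next y-line at t=0.4388; Δt_x=2.0000, Δt_y=1.1547
    y: enter (2,0) at t=0.4388 ← occupied
  → r_1 = 0.4388
beam 2: φ=-45°, α=330°
  dir = (cos 330°, sin 330°) = (0.8660, -0.5000); from cell (2,1)
  next x-line at t=0.2194, next y-line at t=0.7600; Δt_x=1.1547, Δt_y=2.0000
    x: enter (3,1) at t=0.2194
    y: enter (3,0) at t=0.7600 ← occupied
  → r_2 = 0.7600
beam 3: φ=45°, α=60°
  dir = (cos 60°, sin 60°) = (0.5000, 0.8660); from cell (2,1)
  next x-line at t=0.3800, next y-line at t=0.7159; Δt_x=2.0000, Δt_y=1.1547
    x: enter (3,1) at t=0.3800
    y: enter (3,2) at t=0.7159 ← occupied
  → r_3 = 0.7159
beam 4: φ=135°, α=150°
  dir = (cos 150°, sin 150°) = (-0.8660, 0.5000); from cell (2,1)
  next x-line at t=0.9353, next y-line at t=1.2400; Δt_x=1.1547, Δt_y=2.0000
    x: enter (1,1) at t=0.9353
    y: enter (1,2) at t=1.2400
    x: enter (0,2) at t=2.0900 ← occupied
  → r_4 = 2.0900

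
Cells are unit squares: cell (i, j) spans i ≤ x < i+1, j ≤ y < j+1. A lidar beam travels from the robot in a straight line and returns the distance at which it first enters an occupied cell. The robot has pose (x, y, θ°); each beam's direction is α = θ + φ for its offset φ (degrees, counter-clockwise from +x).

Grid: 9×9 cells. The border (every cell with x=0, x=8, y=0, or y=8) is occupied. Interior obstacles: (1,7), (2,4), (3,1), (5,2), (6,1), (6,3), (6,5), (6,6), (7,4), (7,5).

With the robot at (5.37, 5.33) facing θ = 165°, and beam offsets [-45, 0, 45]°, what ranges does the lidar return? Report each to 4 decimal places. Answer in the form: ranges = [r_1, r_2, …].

beam 1: φ=-45°, α=120°
  cosα=-0.5000 sinα=0.8660 | (5,5) | tMaxX 0.7400 tMaxY 0.7736 | tΔX 2.0000 tΔY 1.1547
    t=0.7400 [x] (4,5)
    t=0.7736 [y] (4,6)
    t=1.9283 [y] (4,7)
    t=2.7400 [x] (3,7)
    t=3.0831 [y] (3,8) — stop
  → r_1 = 3.0831
beam 2: φ=0°, α=165°
  cosα=-0.9659 sinα=0.2588 | (5,5) | tMaxX 0.3831 tMaxY 2.5887 | tΔX 1.0353 tΔY 3.8637
    t=0.3831 [x] (4,5)
    t=1.4183 [x] (3,5)
    t=2.4536 [x] (2,5)
    t=2.5887 [y] (2,6)
    t=3.4889 [x] (1,6)
    t=4.5242 [x] (0,6) — stop
  → r_2 = 4.5242
beam 3: φ=45°, α=210°
  cosα=-0.8660 sinα=-0.5000 | (5,5) | tMaxX 0.4272 tMaxY 0.6600 | tΔX 1.1547 tΔY 2.0000
    t=0.4272 [x] (4,5)
    t=0.6600 [y] (4,4)
    t=1.5819 [x] (3,4)
    t=2.6600 [y] (3,3)
    t=2.7366 [x] (2,3)
    t=3.8913 [x] (1,3)
    t=4.6600 [y] (1,2)
    t=5.0460 [x] (0,2) — stop
  → r_3 = 5.0460

ranges = [3.0831, 4.5242, 5.0460]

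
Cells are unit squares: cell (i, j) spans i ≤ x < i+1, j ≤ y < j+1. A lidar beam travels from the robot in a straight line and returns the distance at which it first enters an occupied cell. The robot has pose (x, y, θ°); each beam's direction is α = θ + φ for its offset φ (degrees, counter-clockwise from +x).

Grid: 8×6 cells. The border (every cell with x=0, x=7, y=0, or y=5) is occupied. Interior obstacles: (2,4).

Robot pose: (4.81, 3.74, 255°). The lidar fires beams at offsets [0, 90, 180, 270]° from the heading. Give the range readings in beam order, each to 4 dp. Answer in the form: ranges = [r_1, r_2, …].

beam 1: φ=0°, α=255°
  d=(-0.2588,-0.9659)  start (4,3)  tX=3.1296 tY=0.7661  stride 1/|dx|=3.8637 1/|dy|=1.0353
    cross y-line → (4,2), t=0.7661
    cross y-line → (4,1), t=1.8014
    cross y-line → (4,0), t=2.8367 (wall)
  → r_1 = 2.8367
beam 2: φ=90°, α=345°
  d=(0.9659,-0.2588)  start (4,3)  tX=0.1967 tY=2.8591  stride 1/|dx|=1.0353 1/|dy|=3.8637
    cross x-line → (5,3), t=0.1967
    cross x-line → (6,3), t=1.2320
    cross x-line → (7,3), t=2.2673 (wall)
  → r_2 = 2.2673
beam 3: φ=180°, α=75°
  d=(0.2588,0.9659)  start (4,3)  tX=0.7341 tY=0.2692  stride 1/|dx|=3.8637 1/|dy|=1.0353
    cross y-line → (4,4), t=0.2692
    cross x-line → (5,4), t=0.7341
    cross y-line → (5,5), t=1.3044 (wall)
  → r_3 = 1.3044
beam 4: φ=270°, α=165°
  d=(-0.9659,0.2588)  start (4,3)  tX=0.8386 tY=1.0046  stride 1/|dx|=1.0353 1/|dy|=3.8637
    cross x-line → (3,3), t=0.8386
    cross y-line → (3,4), t=1.0046
    cross x-line → (2,4), t=1.8738 (wall)
  → r_4 = 1.8738

ranges = [2.8367, 2.2673, 1.3044, 1.8738]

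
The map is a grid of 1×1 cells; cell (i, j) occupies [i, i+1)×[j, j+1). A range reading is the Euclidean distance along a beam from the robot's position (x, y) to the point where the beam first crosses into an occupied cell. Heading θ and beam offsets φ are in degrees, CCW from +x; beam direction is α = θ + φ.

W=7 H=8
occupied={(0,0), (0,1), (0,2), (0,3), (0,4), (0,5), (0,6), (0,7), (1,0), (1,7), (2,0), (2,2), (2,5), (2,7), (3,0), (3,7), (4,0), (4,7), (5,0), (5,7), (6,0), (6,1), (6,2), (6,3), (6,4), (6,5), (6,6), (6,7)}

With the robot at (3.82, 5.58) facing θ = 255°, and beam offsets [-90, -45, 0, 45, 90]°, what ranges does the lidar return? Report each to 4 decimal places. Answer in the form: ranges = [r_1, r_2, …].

ranges = [0.8489, 0.9469, 3.1682, 4.3600, 2.2569]

beam 1: φ=-90°, α=165°
  cosα=-0.9659 sinα=0.2588 | (3,5) | tMaxX 0.8489 tMaxY 1.6228 | tΔX 1.0353 tΔY 3.8637
    t=0.8489 [x] (2,5) — stop
  → r_1 = 0.8489
beam 2: φ=-45°, α=210°
  cosα=-0.8660 sinα=-0.5000 | (3,5) | tMaxX 0.9469 tMaxY 1.1600 | tΔX 1.1547 tΔY 2.0000
    t=0.9469 [x] (2,5) — stop
  → r_2 = 0.9469
beam 3: φ=0°, α=255°
  cosα=-0.2588 sinα=-0.9659 | (3,5) | tMaxX 3.1682 tMaxY 0.6005 | tΔX 3.8637 tΔY 1.0353
    t=0.6005 [y] (3,4)
    t=1.6357 [y] (3,3)
    t=2.6710 [y] (3,2)
    t=3.1682 [x] (2,2) — stop
  → r_3 = 3.1682
beam 4: φ=45°, α=300°
  cosα=0.5000 sinα=-0.8660 | (3,5) | tMaxX 0.3600 tMaxY 0.6697 | tΔX 2.0000 tΔY 1.1547
    t=0.3600 [x] (4,5)
    t=0.6697 [y] (4,4)
    t=1.8244 [y] (4,3)
    t=2.3600 [x] (5,3)
    t=2.9791 [y] (5,2)
    t=4.1338 [y] (5,1)
    t=4.3600 [x] (6,1) — stop
  → r_4 = 4.3600
beam 5: φ=90°, α=345°
  cosα=0.9659 sinα=-0.2588 | (3,5) | tMaxX 0.1863 tMaxY 2.2409 | tΔX 1.0353 tΔY 3.8637
    t=0.1863 [x] (4,5)
    t=1.2216 [x] (5,5)
    t=2.2409 [y] (5,4)
    t=2.2569 [x] (6,4) — stop
  → r_5 = 2.2569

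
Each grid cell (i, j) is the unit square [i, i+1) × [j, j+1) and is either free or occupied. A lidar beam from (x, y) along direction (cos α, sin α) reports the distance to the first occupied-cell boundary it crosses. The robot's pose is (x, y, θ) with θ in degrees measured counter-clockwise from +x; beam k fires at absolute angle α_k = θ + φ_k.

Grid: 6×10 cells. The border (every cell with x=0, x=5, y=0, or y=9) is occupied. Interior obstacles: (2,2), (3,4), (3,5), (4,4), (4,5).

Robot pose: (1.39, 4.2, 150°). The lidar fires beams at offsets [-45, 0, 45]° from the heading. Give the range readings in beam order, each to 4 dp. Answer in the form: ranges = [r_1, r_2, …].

beam 1: φ=-45°, α=105°
  d=(-0.2588,0.9659)  start (1,4)  tX=1.5068 tY=0.8282  stride 1/|dx|=3.8637 1/|dy|=1.0353
    cross y-line → (1,5), t=0.8282
    cross x-line → (0,5), t=1.5068 (wall)
  → r_1 = 1.5068
beam 2: φ=0°, α=150°
  d=(-0.8660,0.5000)  start (1,4)  tX=0.4503 tY=1.6000  stride 1/|dx|=1.1547 1/|dy|=2.0000
    cross x-line → (0,4), t=0.4503 (wall)
  → r_2 = 0.4503
beam 3: φ=45°, α=195°
  d=(-0.9659,-0.2588)  start (1,4)  tX=0.4038 tY=0.7727  stride 1/|dx|=1.0353 1/|dy|=3.8637
    cross x-line → (0,4), t=0.4038 (wall)
  → r_3 = 0.4038

ranges = [1.5068, 0.4503, 0.4038]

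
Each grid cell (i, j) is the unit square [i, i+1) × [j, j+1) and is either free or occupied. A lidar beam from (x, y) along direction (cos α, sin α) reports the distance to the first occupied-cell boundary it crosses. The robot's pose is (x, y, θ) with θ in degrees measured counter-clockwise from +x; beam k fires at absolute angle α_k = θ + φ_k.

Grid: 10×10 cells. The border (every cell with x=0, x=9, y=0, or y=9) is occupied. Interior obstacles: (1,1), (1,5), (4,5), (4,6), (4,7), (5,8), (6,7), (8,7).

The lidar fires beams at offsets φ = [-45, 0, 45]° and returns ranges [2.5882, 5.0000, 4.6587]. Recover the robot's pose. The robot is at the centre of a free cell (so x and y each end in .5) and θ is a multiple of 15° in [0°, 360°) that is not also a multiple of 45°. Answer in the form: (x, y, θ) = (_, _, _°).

The pose lattice has 56·16 = 896 candidates. Test each by forward raycasting.
  (2.5, 6.5, 210°): beam 1 = 1.5529 ≠ 2.5882 ✗
  (7.5, 2.5, 285°): beam 1 = 1.7321 ≠ 2.5882 ✗
  (4.5, 1.5, 60°): beam 1 = 4.6587 ≠ 2.5882 ✗
  (1.5, 7.5, 75°): beam 1 = 3.0000 ≠ 2.5882 ✗
  (8.5, 5.5, 120°): beam 1 = 1.5529 ≠ 2.5882 ✗
  …
  (4.5, 3.5, 330°): r_1=2.5882, r_2=5.0000, r_3=4.6587 — all match ✓
No second candidate reproduces the full scan.

(x, y, θ) = (4.5, 3.5, 330°)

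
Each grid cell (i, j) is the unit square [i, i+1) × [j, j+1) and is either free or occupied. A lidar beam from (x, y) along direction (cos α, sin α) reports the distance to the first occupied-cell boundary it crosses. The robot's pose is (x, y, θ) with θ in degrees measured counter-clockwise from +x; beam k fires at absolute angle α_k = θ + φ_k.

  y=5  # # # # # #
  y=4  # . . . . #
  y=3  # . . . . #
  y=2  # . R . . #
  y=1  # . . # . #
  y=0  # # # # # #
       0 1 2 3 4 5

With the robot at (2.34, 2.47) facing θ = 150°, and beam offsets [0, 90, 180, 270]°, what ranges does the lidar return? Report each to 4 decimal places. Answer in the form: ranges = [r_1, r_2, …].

ranges = [1.5473, 1.6974, 0.9400, 2.9214]

beam 1: φ=0°, α=150°
  d=(-0.8660,0.5000)  start (2,2)  tX=0.3926 tY=1.0600  stride 1/|dx|=1.1547 1/|dy|=2.0000
    cross x-line → (1,2), t=0.3926
    cross y-line → (1,3), t=1.0600
    cross x-line → (0,3), t=1.5473 (wall)
  → r_1 = 1.5473
beam 2: φ=90°, α=240°
  d=(-0.5000,-0.8660)  start (2,2)  tX=0.6800 tY=0.5427  stride 1/|dx|=2.0000 1/|dy|=1.1547
    cross y-line → (2,1), t=0.5427
    cross x-line → (1,1), t=0.6800
    cross y-line → (1,0), t=1.6974 (wall)
  → r_2 = 1.6974
beam 3: φ=180°, α=330°
  d=(0.8660,-0.5000)  start (2,2)  tX=0.7621 tY=0.9400  stride 1/|dx|=1.1547 1/|dy|=2.0000
    cross x-line → (3,2), t=0.7621
    cross y-line → (3,1), t=0.9400 (wall)
  → r_3 = 0.9400
beam 4: φ=270°, α=60°
  d=(0.5000,0.8660)  start (2,2)  tX=1.3200 tY=0.6120  stride 1/|dx|=2.0000 1/|dy|=1.1547
    cross y-line → (2,3), t=0.6120
    cross x-line → (3,3), t=1.3200
    cross y-line → (3,4), t=1.7667
    cross y-line → (3,5), t=2.9214 (wall)
  → r_4 = 2.9214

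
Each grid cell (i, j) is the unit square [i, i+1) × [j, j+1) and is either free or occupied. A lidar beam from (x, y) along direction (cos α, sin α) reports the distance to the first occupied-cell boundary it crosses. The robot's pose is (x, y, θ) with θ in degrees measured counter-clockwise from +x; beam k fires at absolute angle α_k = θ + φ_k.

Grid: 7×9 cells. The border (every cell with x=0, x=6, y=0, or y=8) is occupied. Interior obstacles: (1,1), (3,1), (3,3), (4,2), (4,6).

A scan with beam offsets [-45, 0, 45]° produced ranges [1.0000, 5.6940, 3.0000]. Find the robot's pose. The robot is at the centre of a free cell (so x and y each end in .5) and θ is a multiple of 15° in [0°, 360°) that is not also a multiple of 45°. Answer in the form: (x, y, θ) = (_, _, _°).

Enumerate (i+0.5, j+0.5, θ) over the 30 free cells and 16 admissible headings. For each, cast all 3 beams and compare to the given ranges.
  (2.5, 5.5, 195°): beam 1 = 1.7321 ≠ 1.0000 ✗
  (1.5, 7.5, 15°): beam 1 = 2.8868 ≠ 1.0000 ✗
  (2.5, 2.5, 165°): beam 1 = 3.0000 ≠ 1.0000 ✗
  (3.5, 7.5, 105°): beam 1 = 0.5774 ≠ 1.0000 ✗
  …
  (2.5, 2.5, 75°): r_1=1.0000, r_2=5.6940, r_3=3.0000 — all match ✓
Unique over the lattice → pose = (2.5, 2.5, 75°).

(x, y, θ) = (2.5, 2.5, 75°)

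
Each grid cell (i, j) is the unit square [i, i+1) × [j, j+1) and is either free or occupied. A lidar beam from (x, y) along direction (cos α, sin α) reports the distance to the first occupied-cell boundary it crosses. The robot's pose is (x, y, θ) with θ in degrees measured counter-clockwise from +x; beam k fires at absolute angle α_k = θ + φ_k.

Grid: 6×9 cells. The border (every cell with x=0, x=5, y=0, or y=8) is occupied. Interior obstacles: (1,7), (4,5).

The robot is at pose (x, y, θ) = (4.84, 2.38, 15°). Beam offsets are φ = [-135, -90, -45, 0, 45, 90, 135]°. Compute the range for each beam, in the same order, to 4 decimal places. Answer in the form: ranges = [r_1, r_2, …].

ranges = [1.5935, 0.6182, 0.1848, 0.1656, 0.3200, 2.7124, 4.4341]

beam 1: φ=-135°, α=240°
  direction (-0.5000, -0.8660); cell (4,2); t to first gridline: x 1.6800, y 0.4388 (then +2.0000 / +1.1547)
    (4,1) via y @ 0.4388
    (4,0) via y @ 1.5935  # hit
  → r_1 = 1.5935
beam 2: φ=-90°, α=285°
  direction (0.2588, -0.9659); cell (4,2); t to first gridline: x 0.6182, y 0.3934 (then +3.8637 / +1.0353)
    (4,1) via y @ 0.3934
    (5,1) via x @ 0.6182  # hit
  → r_2 = 0.6182
beam 3: φ=-45°, α=330°
  direction (0.8660, -0.5000); cell (4,2); t to first gridline: x 0.1848, y 0.7600 (then +1.1547 / +2.0000)
    (5,2) via x @ 0.1848  # hit
  → r_3 = 0.1848
beam 4: φ=0°, α=15°
  direction (0.9659, 0.2588); cell (4,2); t to first gridline: x 0.1656, y 2.3955 (then +1.0353 / +3.8637)
    (5,2) via x @ 0.1656  # hit
  → r_4 = 0.1656
beam 5: φ=45°, α=60°
  direction (0.5000, 0.8660); cell (4,2); t to first gridline: x 0.3200, y 0.7159 (then +2.0000 / +1.1547)
    (5,2) via x @ 0.3200  # hit
  → r_5 = 0.3200
beam 6: φ=90°, α=105°
  direction (-0.2588, 0.9659); cell (4,2); t to first gridline: x 3.2455, y 0.6419 (then +3.8637 / +1.0353)
    (4,3) via y @ 0.6419
    (4,4) via y @ 1.6771
    (4,5) via y @ 2.7124  # hit
  → r_6 = 2.7124
beam 7: φ=135°, α=150°
  direction (-0.8660, 0.5000); cell (4,2); t to first gridline: x 0.9699, y 1.2400 (then +1.1547 / +2.0000)
    (3,2) via x @ 0.9699
    (3,3) via y @ 1.2400
    (2,3) via x @ 2.1246
    (2,4) via y @ 3.2400
    (1,4) via x @ 3.2793
    (0,4) via x @ 4.4341  # hit
  → r_7 = 4.4341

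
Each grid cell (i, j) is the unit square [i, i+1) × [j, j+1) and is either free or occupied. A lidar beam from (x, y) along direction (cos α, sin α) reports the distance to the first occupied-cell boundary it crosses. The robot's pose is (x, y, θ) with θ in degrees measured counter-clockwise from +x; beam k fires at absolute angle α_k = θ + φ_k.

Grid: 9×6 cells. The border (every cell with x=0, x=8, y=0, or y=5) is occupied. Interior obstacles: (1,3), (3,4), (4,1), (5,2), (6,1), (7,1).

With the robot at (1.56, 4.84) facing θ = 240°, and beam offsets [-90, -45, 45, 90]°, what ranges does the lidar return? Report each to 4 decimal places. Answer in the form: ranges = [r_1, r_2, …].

ranges = [0.3200, 0.5798, 0.8696, 1.6628]

beam 1: φ=-90°, α=150°
  cosα=-0.8660 sinα=0.5000 | (1,4) | tMaxX 0.6466 tMaxY 0.3200 | tΔX 1.1547 tΔY 2.0000
    t=0.3200 [y] (1,5) — stop
  → r_1 = 0.3200
beam 2: φ=-45°, α=195°
  cosα=-0.9659 sinα=-0.2588 | (1,4) | tMaxX 0.5798 tMaxY 3.2455 | tΔX 1.0353 tΔY 3.8637
    t=0.5798 [x] (0,4) — stop
  → r_2 = 0.5798
beam 3: φ=45°, α=285°
  cosα=0.2588 sinα=-0.9659 | (1,4) | tMaxX 1.7000 tMaxY 0.8696 | tΔX 3.8637 tΔY 1.0353
    t=0.8696 [y] (1,3) — stop
  → r_3 = 0.8696
beam 4: φ=90°, α=330°
  cosα=0.8660 sinα=-0.5000 | (1,4) | tMaxX 0.5081 tMaxY 1.6800 | tΔX 1.1547 tΔY 2.0000
    t=0.5081 [x] (2,4)
    t=1.6628 [x] (3,4) — stop
  → r_4 = 1.6628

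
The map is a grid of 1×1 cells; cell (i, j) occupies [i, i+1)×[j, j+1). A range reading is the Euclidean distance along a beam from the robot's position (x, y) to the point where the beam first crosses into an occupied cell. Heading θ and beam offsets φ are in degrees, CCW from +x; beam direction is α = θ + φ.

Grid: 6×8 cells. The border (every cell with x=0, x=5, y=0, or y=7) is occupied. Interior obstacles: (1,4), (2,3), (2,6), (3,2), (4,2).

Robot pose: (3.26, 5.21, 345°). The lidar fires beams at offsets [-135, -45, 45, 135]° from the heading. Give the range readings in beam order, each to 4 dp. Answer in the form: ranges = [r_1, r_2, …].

beam 1: φ=-135°, α=210°
  d=(-0.8660,-0.5000)  start (3,5)  tX=0.3002 tY=0.4200  stride 1/|dx|=1.1547 1/|dy|=2.0000
    cross x-line → (2,5), t=0.3002
    cross y-line → (2,4), t=0.4200
    cross x-line → (1,4), t=1.4549 (wall)
  → r_1 = 1.4549
beam 2: φ=-45°, α=300°
  d=(0.5000,-0.8660)  start (3,5)  tX=1.4800 tY=0.2425  stride 1/|dx|=2.0000 1/|dy|=1.1547
    cross y-line → (3,4), t=0.2425
    cross y-line → (3,3), t=1.3972
    cross x-line → (4,3), t=1.4800
    cross y-line → (4,2), t=2.5519 (wall)
  → r_2 = 2.5519
beam 3: φ=45°, α=30°
  d=(0.8660,0.5000)  start (3,5)  tX=0.8545 tY=1.5800  stride 1/|dx|=1.1547 1/|dy|=2.0000
    cross x-line → (4,5), t=0.8545
    cross y-line → (4,6), t=1.5800
    cross x-line → (5,6), t=2.0092 (wall)
  → r_3 = 2.0092
beam 4: φ=135°, α=120°
  d=(-0.5000,0.8660)  start (3,5)  tX=0.5200 tY=0.9122  stride 1/|dx|=2.0000 1/|dy|=1.1547
    cross x-line → (2,5), t=0.5200
    cross y-line → (2,6), t=0.9122 (wall)
  → r_4 = 0.9122

ranges = [1.4549, 2.5519, 2.0092, 0.9122]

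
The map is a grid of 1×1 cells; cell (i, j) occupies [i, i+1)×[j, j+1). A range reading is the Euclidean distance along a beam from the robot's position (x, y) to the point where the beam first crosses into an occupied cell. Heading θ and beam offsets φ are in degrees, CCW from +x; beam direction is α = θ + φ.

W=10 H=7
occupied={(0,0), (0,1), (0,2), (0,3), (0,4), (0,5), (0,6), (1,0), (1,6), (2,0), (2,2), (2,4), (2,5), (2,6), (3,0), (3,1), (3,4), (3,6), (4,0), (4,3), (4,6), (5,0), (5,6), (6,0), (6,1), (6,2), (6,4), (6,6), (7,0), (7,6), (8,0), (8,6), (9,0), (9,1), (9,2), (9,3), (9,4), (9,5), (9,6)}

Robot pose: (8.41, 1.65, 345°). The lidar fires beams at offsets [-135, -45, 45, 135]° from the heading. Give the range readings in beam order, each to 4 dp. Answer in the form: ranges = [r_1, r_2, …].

beam 1: φ=-135°, α=210°
  dir = (cos 210°, sin 210°) = (-0.8660, -0.5000); from cell (8,1)
  next x-line at t=0.4734, next y-line at t=1.3000; Δt_x=1.1547, Δt_y=2.0000
    x: enter (7,1) at t=0.4734
    y: enter (7,0) at t=1.3000 ← occupied
  → r_1 = 1.3000
beam 2: φ=-45°, α=300°
  dir = (cos 300°, sin 300°) = (0.5000, -0.8660); from cell (8,1)
  next x-line at t=1.1800, next y-line at t=0.7506; Δt_x=2.0000, Δt_y=1.1547
    y: enter (8,0) at t=0.7506 ← occupied
  → r_2 = 0.7506
beam 3: φ=45°, α=30°
  dir = (cos 30°, sin 30°) = (0.8660, 0.5000); from cell (8,1)
  next x-line at t=0.6813, next y-line at t=0.7000; Δt_x=1.1547, Δt_y=2.0000
    x: enter (9,1) at t=0.6813 ← occupied
  → r_3 = 0.6813
beam 4: φ=135°, α=120°
  dir = (cos 120°, sin 120°) = (-0.5000, 0.8660); from cell (8,1)
  next x-line at t=0.8200, next y-line at t=0.4041; Δt_x=2.0000, Δt_y=1.1547
    y: enter (8,2) at t=0.4041
    x: enter (7,2) at t=0.8200
    y: enter (7,3) at t=1.5588
    y: enter (7,4) at t=2.7135
    x: enter (6,4) at t=2.8200 ← occupied
  → r_4 = 2.8200

ranges = [1.3000, 0.7506, 0.6813, 2.8200]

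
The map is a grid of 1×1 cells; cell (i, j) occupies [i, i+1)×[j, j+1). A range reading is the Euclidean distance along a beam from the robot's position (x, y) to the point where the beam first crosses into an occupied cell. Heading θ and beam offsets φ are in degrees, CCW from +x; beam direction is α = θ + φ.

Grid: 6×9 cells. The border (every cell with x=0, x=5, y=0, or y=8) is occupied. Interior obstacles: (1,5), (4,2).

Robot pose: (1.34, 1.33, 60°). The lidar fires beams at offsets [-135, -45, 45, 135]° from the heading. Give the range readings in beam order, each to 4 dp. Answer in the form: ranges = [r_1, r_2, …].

beam 1: φ=-135°, α=285°
  direction (0.2588, -0.9659); cell (1,1); t to first gridline: x 2.5500, y 0.3416 (then +3.8637 / +1.0353)
    (1,0) via y @ 0.3416  # hit
  → r_1 = 0.3416
beam 2: φ=-45°, α=15°
  direction (0.9659, 0.2588); cell (1,1); t to first gridline: x 0.6833, y 2.5887 (then +1.0353 / +3.8637)
    (2,1) via x @ 0.6833
    (3,1) via x @ 1.7186
    (3,2) via y @ 2.5887
    (4,2) via x @ 2.7538  # hit
  → r_2 = 2.7538
beam 3: φ=45°, α=105°
  direction (-0.2588, 0.9659); cell (1,1); t to first gridline: x 1.3137, y 0.6936 (then +3.8637 / +1.0353)
    (1,2) via y @ 0.6936
    (0,2) via x @ 1.3137  # hit
  → r_3 = 1.3137
beam 4: φ=135°, α=195°
  direction (-0.9659, -0.2588); cell (1,1); t to first gridline: x 0.3520, y 1.2750 (then +1.0353 / +3.8637)
    (0,1) via x @ 0.3520  # hit
  → r_4 = 0.3520

ranges = [0.3416, 2.7538, 1.3137, 0.3520]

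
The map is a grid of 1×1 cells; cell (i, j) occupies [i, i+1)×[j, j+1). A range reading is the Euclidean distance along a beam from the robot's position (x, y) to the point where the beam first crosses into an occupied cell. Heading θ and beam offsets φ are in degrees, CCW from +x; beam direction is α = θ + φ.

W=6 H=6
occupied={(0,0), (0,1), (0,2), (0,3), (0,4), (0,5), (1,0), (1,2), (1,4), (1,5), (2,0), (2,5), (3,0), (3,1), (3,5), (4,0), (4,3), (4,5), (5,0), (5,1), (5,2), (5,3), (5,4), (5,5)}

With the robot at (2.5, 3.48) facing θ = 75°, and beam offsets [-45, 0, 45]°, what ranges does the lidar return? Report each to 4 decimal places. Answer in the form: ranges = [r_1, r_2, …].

ranges = [2.8868, 1.5736, 1.0000]

beam 1: φ=-45°, α=30°
  dir = (cos 30°, sin 30°) = (0.8660, 0.5000); from cell (2,3)
  next x-line at t=0.5774, next y-line at t=1.0400; Δt_x=1.1547, Δt_y=2.0000
    x: enter (3,3) at t=0.5774
    y: enter (3,4) at t=1.0400
    x: enter (4,4) at t=1.7321
    x: enter (5,4) at t=2.8868 ← occupied
  → r_1 = 2.8868
beam 2: φ=0°, α=75°
  dir = (cos 75°, sin 75°) = (0.2588, 0.9659); from cell (2,3)
  next x-line at t=1.9319, next y-line at t=0.5383; Δt_x=3.8637, Δt_y=1.0353
    y: enter (2,4) at t=0.5383
    y: enter (2,5) at t=1.5736 ← occupied
  → r_2 = 1.5736
beam 3: φ=45°, α=120°
  dir = (cos 120°, sin 120°) = (-0.5000, 0.8660); from cell (2,3)
  next x-line at t=1.0000, next y-line at t=0.6004; Δt_x=2.0000, Δt_y=1.1547
    y: enter (2,4) at t=0.6004
    x: enter (1,4) at t=1.0000 ← occupied
  → r_3 = 1.0000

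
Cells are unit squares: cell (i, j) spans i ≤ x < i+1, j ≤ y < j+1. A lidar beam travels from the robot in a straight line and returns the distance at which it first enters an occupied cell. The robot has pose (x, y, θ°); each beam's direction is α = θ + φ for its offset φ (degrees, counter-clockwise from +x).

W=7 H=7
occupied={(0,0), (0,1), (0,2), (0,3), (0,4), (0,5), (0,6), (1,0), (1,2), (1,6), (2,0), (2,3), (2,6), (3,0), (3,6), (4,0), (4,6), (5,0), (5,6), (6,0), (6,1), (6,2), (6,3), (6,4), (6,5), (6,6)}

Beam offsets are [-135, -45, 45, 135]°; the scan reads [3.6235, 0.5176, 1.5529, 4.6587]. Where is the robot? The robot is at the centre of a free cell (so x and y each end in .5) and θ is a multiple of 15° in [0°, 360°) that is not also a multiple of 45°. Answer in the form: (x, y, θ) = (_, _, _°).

Candidates: 23 free-cell centres × 16 headings = 368 poses. Raycast each; keep the one whose scan matches to 4 dp.
  (2.5, 5.5, 255°): beam 1 = 0.5774 ≠ 3.6235 ✗
  (1.5, 1.5, 195°): beam 1 = 0.5774 ≠ 3.6235 ✗
  (5.5, 2.5, 165°): beam 1 = 0.5774 ≠ 3.6235 ✗
  (4.5, 4.5, 75°): beam 1 = 3.0000 ≠ 3.6235 ✗
  …
  (5.5, 4.5, 30°): r_1=3.6235, r_2=0.5176, r_3=1.5529, r_4=4.6587 — all match ✓
Only this pose fits every beam.

(x, y, θ) = (5.5, 4.5, 30°)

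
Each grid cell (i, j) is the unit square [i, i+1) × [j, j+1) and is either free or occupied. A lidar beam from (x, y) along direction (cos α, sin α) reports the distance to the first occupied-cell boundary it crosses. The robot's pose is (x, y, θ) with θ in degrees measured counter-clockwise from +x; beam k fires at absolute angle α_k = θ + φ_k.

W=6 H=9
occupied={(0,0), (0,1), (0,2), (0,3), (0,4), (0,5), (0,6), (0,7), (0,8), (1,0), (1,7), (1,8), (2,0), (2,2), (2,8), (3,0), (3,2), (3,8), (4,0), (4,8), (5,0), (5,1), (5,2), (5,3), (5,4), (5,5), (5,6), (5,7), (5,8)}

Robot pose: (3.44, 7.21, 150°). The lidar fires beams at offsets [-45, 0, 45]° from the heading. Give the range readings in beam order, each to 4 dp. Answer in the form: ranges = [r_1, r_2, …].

beam 1: φ=-45°, α=105°
  direction (-0.2588, 0.9659); cell (3,7); t to first gridline: x 1.7000, y 0.8179 (then +3.8637 / +1.0353)
    (3,8) via y @ 0.8179  # hit
  → r_1 = 0.8179
beam 2: φ=0°, α=150°
  direction (-0.8660, 0.5000); cell (3,7); t to first gridline: x 0.5081, y 1.5800 (then +1.1547 / +2.0000)
    (2,7) via x @ 0.5081
    (2,8) via y @ 1.5800  # hit
  → r_2 = 1.5800
beam 3: φ=45°, α=195°
  direction (-0.9659, -0.2588); cell (3,7); t to first gridline: x 0.4555, y 0.8114 (then +1.0353 / +3.8637)
    (2,7) via x @ 0.4555
    (2,6) via y @ 0.8114
    (1,6) via x @ 1.4908
    (0,6) via x @ 2.5261  # hit
  → r_3 = 2.5261

ranges = [0.8179, 1.5800, 2.5261]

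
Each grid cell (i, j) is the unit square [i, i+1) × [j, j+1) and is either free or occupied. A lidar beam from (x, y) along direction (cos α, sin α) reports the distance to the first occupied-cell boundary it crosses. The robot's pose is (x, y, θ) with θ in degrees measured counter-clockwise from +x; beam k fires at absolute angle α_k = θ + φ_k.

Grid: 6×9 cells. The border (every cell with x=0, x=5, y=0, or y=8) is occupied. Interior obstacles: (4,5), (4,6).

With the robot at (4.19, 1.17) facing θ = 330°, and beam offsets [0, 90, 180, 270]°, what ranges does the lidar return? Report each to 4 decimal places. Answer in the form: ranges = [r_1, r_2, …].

beam 1: φ=0°, α=330°
  direction (0.8660, -0.5000); cell (4,1); t to first gridline: x 0.9353, y 0.3400 (then +1.1547 / +2.0000)
    (4,0) via y @ 0.3400  # hit
  → r_1 = 0.3400
beam 2: φ=90°, α=60°
  direction (0.5000, 0.8660); cell (4,1); t to first gridline: x 1.6200, y 0.9584 (then +2.0000 / +1.1547)
    (4,2) via y @ 0.9584
    (5,2) via x @ 1.6200  # hit
  → r_2 = 1.6200
beam 3: φ=180°, α=150°
  direction (-0.8660, 0.5000); cell (4,1); t to first gridline: x 0.2194, y 1.6600 (then +1.1547 / +2.0000)
    (3,1) via x @ 0.2194
    (2,1) via x @ 1.3741
    (2,2) via y @ 1.6600
    (1,2) via x @ 2.5288
    (1,3) via y @ 3.6600
    (0,3) via x @ 3.6835  # hit
  → r_3 = 3.6835
beam 4: φ=270°, α=240°
  direction (-0.5000, -0.8660); cell (4,1); t to first gridline: x 0.3800, y 0.1963 (then +2.0000 / +1.1547)
    (4,0) via y @ 0.1963  # hit
  → r_4 = 0.1963

ranges = [0.3400, 1.6200, 3.6835, 0.1963]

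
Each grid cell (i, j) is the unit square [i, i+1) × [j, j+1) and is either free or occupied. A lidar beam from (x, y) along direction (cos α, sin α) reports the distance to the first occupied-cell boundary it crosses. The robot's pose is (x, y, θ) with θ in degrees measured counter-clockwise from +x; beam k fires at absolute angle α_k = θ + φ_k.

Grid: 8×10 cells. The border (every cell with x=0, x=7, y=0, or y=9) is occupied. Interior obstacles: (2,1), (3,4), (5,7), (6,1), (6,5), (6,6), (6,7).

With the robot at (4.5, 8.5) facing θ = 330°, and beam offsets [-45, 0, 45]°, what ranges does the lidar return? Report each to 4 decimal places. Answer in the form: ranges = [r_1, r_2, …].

ranges = [6.7293, 1.0000, 1.9319]

beam 1: φ=-45°, α=285°
  cosα=0.2588 sinα=-0.9659 | (4,8) | tMaxX 1.9319 tMaxY 0.5176 | tΔX 3.8637 tΔY 1.0353
    t=0.5176 [y] (4,7)
    t=1.5529 [y] (4,6)
    t=1.9319 [x] (5,6)
    t=2.5882 [y] (5,5)
    t=3.6235 [y] (5,4)
    t=4.6587 [y] (5,3)
    t=5.6940 [y] (5,2)
    t=5.7956 [x] (6,2)
    t=6.7293 [y] (6,1) — stop
  → r_1 = 6.7293
beam 2: φ=0°, α=330°
  cosα=0.8660 sinα=-0.5000 | (4,8) | tMaxX 0.5774 tMaxY 1.0000 | tΔX 1.1547 tΔY 2.0000
    t=0.5774 [x] (5,8)
    t=1.0000 [y] (5,7) — stop
  → r_2 = 1.0000
beam 3: φ=45°, α=15°
  cosα=0.9659 sinα=0.2588 | (4,8) | tMaxX 0.5176 tMaxY 1.9319 | tΔX 1.0353 tΔY 3.8637
    t=0.5176 [x] (5,8)
    t=1.5529 [x] (6,8)
    t=1.9319 [y] (6,9) — stop
  → r_3 = 1.9319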